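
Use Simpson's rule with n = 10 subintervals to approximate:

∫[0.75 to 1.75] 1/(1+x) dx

f(x) = 1/(1+x)
a = 0.75, b = 1.75, n = 10
h = (b - a)/n = 0.100000

Simpson's rule: (h/3)[f(x₀) + 4f(x₁) + 2f(x₂) + ... + f(xₙ)]

x_0 = 0.7500, f(x_0) = 0.571429, coefficient = 1
x_1 = 0.8500, f(x_1) = 0.540541, coefficient = 4
x_2 = 0.9500, f(x_2) = 0.512821, coefficient = 2
x_3 = 1.0500, f(x_3) = 0.487805, coefficient = 4
x_4 = 1.1500, f(x_4) = 0.465116, coefficient = 2
x_5 = 1.2500, f(x_5) = 0.444444, coefficient = 4
x_6 = 1.3500, f(x_6) = 0.425532, coefficient = 2
x_7 = 1.4500, f(x_7) = 0.408163, coefficient = 4
x_8 = 1.5500, f(x_8) = 0.392157, coefficient = 2
x_9 = 1.6500, f(x_9) = 0.377358, coefficient = 4
x_10 = 1.7500, f(x_10) = 0.363636, coefficient = 1

I ≈ (0.100000/3) × 13.559563 = 0.451985
Exact value: 0.451985
Error: 0.000000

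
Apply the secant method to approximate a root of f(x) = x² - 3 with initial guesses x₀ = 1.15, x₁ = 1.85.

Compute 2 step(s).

f(x) = x² - 3
x₀ = 1.15, x₁ = 1.85

Secant formula: x_{n+1} = x_n - f(x_n)(x_n - x_{n-1})/(f(x_n) - f(x_{n-1}))

Iteration 1:
  f(1.150000) = -1.677500
  f(1.850000) = 0.422500
  x_2 = 1.850000 - 0.422500×(1.850000 - 1.150000)/(0.422500 - (-1.677500))
       = 1.709167
Iteration 2:
  f(1.850000) = 0.422500
  f(1.709167) = -0.078749
  x_3 = 1.709167 - (-0.078749)×(1.709167 - 1.850000)/(-0.078749 - 0.422500)
       = 1.731292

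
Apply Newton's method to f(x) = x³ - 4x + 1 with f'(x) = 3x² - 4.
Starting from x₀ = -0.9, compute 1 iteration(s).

f(x) = x³ - 4x + 1
f'(x) = 3x² - 4
x₀ = -0.9

Newton-Raphson formula: x_{n+1} = x_n - f(x_n)/f'(x_n)

Iteration 1:
  f(-0.900000) = 3.871000
  f'(-0.900000) = -1.570000
  x_1 = -0.900000 - 3.871000/(-1.570000) = 1.565605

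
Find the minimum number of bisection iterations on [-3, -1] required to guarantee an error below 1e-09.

We need (b-a)/2^n ≤ 1e-09
(-1 - (-3))/2^n ≤ 1e-09
2/2^n ≤ 1e-09
2^n ≥ 2000000000
n ≥ log₂(2000000000) = 30.90
n ≥ 31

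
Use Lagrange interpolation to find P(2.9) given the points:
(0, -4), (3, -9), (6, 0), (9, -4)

Lagrange interpolation formula:
P(x) = Σ yᵢ × Lᵢ(x)
where Lᵢ(x) = Π_{j≠i} (x - xⱼ)/(xᵢ - xⱼ)

L_0(2.9) = (2.9 - 3)/(0 - 3) × (2.9 - 6)/(0 - 6) × (2.9 - 9)/(0 - 9) = 0.011673
L_1(2.9) = (2.9 - 0)/(3 - 0) × (2.9 - 6)/(3 - 6) × (2.9 - 9)/(3 - 9) = 1.015537
L_2(2.9) = (2.9 - 0)/(6 - 0) × (2.9 - 3)/(6 - 3) × (2.9 - 9)/(6 - 9) = -0.032759
L_3(2.9) = (2.9 - 0)/(9 - 0) × (2.9 - 3)/(9 - 3) × (2.9 - 6)/(9 - 6) = 0.005549

P(2.9) = (-4)×L_0(2.9) + (-9)×L_1(2.9) + 0×L_2(2.9) + (-4)×L_3(2.9)
P(2.9) = -9.208722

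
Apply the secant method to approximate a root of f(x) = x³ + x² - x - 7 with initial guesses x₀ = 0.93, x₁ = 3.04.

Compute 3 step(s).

f(x) = x³ + x² - x - 7
x₀ = 0.93, x₁ = 3.04

Secant formula: x_{n+1} = x_n - f(x_n)(x_n - x_{n-1})/(f(x_n) - f(x_{n-1}))

Iteration 1:
  f(0.930000) = -6.260743
  f(3.040000) = 27.296064
  x_2 = 3.040000 - 27.296064×(3.040000 - 0.930000)/(27.296064 - (-6.260743))
       = 1.323666
Iteration 2:
  f(3.040000) = 27.296064
  f(1.323666) = -4.252391
  x_3 = 1.323666 - (-4.252391)×(1.323666 - 3.040000)/(-4.252391 - 27.296064)
       = 1.555009
Iteration 3:
  f(1.323666) = -4.252391
  f(1.555009) = -2.376860
  x_4 = 1.555009 - (-2.376860)×(1.555009 - 1.323666)/(-2.376860 - (-4.252391))
       = 1.848191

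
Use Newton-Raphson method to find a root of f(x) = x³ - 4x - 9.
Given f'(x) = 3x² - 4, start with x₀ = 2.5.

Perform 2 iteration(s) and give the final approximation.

f(x) = x³ - 4x - 9
f'(x) = 3x² - 4
x₀ = 2.5

Newton-Raphson formula: x_{n+1} = x_n - f(x_n)/f'(x_n)

Iteration 1:
  f(2.500000) = -3.375000
  f'(2.500000) = 14.750000
  x_1 = 2.500000 - (-3.375000)/14.750000 = 2.728814
Iteration 2:
  f(2.728814) = 0.404647
  f'(2.728814) = 18.339270
  x_2 = 2.728814 - 0.404647/18.339270 = 2.706749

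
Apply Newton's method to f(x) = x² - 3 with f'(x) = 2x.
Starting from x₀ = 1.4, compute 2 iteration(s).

f(x) = x² - 3
f'(x) = 2x
x₀ = 1.4

Newton-Raphson formula: x_{n+1} = x_n - f(x_n)/f'(x_n)

Iteration 1:
  f(1.400000) = -1.040000
  f'(1.400000) = 2.800000
  x_1 = 1.400000 - (-1.040000)/2.800000 = 1.771429
Iteration 2:
  f(1.771429) = 0.137959
  f'(1.771429) = 3.542857
  x_2 = 1.771429 - 0.137959/3.542857 = 1.732488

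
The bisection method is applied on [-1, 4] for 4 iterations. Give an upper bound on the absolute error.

Bisection error bound: |error| ≤ (b-a)/2^n
|error| ≤ (4 - (-1))/2^4 = 5/2^4
|error| ≤ 0.3125000000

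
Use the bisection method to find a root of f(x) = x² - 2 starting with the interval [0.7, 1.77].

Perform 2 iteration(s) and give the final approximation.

f(x) = x² - 2
Initial interval: [0.7, 1.77]

Iteration 1:
  c_1 = (0.700000 + 1.770000)/2 = 1.235000
  f(c_1) = f(1.235000) = -0.474775
  f(a) × f(c) ≥ 0, new interval: [1.235000, 1.770000]
Iteration 2:
  c_2 = (1.235000 + 1.770000)/2 = 1.502500
  f(c_2) = f(1.502500) = 0.257506
  f(a) × f(c) < 0, new interval: [1.235000, 1.502500]

After 2 iteration(s), the approximation is c_2 = 1.502500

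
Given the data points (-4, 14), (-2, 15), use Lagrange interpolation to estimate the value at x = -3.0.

Lagrange interpolation formula:
P(x) = Σ yᵢ × Lᵢ(x)
where Lᵢ(x) = Π_{j≠i} (x - xⱼ)/(xᵢ - xⱼ)

L_0(-3.0) = (-3.0 - (-2))/(-4 - (-2)) = 0.500000
L_1(-3.0) = (-3.0 - (-4))/(-2 - (-4)) = 0.500000

P(-3.0) = 14×L_0(-3.0) + 15×L_1(-3.0)
P(-3.0) = 14.500000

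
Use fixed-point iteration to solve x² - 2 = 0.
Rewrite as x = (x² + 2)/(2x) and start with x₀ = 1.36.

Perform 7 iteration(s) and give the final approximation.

Equation: x² - 2 = 0
Fixed-point form: x = (x² + 2)/(2x)
x₀ = 1.36

x_1 = g(1.360000) = 1.415294
x_2 = g(1.415294) = 1.414214
x_3 = g(1.414214) = 1.414214
x_4 = g(1.414214) = 1.414214
x_5 = g(1.414214) = 1.414214
x_6 = g(1.414214) = 1.414214
x_7 = g(1.414214) = 1.414214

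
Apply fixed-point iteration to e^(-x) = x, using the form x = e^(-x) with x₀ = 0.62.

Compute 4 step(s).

Equation: e^(-x) = x
Fixed-point form: x = e^(-x)
x₀ = 0.62

x_1 = g(0.620000) = 0.537944
x_2 = g(0.537944) = 0.583947
x_3 = g(0.583947) = 0.557693
x_4 = g(0.557693) = 0.572529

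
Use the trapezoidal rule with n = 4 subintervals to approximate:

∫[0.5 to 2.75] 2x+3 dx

f(x) = 2x+3
a = 0.5, b = 2.75, n = 4
h = (b - a)/n = 0.562500

Trapezoidal rule: (h/2)[f(x₀) + 2f(x₁) + 2f(x₂) + ... + f(xₙ)]

x_0 = 0.5000, f(x_0) = 4.000000, coefficient = 1
x_1 = 1.0625, f(x_1) = 5.125000, coefficient = 2
x_2 = 1.6250, f(x_2) = 6.250000, coefficient = 2
x_3 = 2.1875, f(x_3) = 7.375000, coefficient = 2
x_4 = 2.7500, f(x_4) = 8.500000, coefficient = 1

I ≈ (0.562500/2) × 50.000000 = 14.062500
Exact value: 14.062500
Error: 0.000000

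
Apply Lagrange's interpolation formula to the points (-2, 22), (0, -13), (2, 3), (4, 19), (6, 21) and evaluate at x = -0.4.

Lagrange interpolation formula:
P(x) = Σ yᵢ × Lᵢ(x)
where Lᵢ(x) = Π_{j≠i} (x - xⱼ)/(xᵢ - xⱼ)

L_0(-0.4) = (-0.4 - 0)/(-2 - 0) × (-0.4 - 2)/(-2 - 2) × (-0.4 - 4)/(-2 - 4) × (-0.4 - 6)/(-2 - 6) = 0.070400
L_1(-0.4) = (-0.4 - (-2))/(0 - (-2)) × (-0.4 - 2)/(0 - 2) × (-0.4 - 4)/(0 - 4) × (-0.4 - 6)/(0 - 6) = 1.126400
L_2(-0.4) = (-0.4 - (-2))/(2 - (-2)) × (-0.4 - 0)/(2 - 0) × (-0.4 - 4)/(2 - 4) × (-0.4 - 6)/(2 - 6) = -0.281600
L_3(-0.4) = (-0.4 - (-2))/(4 - (-2)) × (-0.4 - 0)/(4 - 0) × (-0.4 - 2)/(4 - 2) × (-0.4 - 6)/(4 - 6) = 0.102400
L_4(-0.4) = (-0.4 - (-2))/(6 - (-2)) × (-0.4 - 0)/(6 - 0) × (-0.4 - 2)/(6 - 2) × (-0.4 - 4)/(6 - 4) = -0.017600

P(-0.4) = 22×L_0(-0.4) + (-13)×L_1(-0.4) + 3×L_2(-0.4) + 19×L_3(-0.4) + 21×L_4(-0.4)
P(-0.4) = -12.363200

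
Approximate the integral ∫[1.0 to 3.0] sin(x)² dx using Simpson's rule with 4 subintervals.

f(x) = sin(x)²
a = 1.0, b = 3.0, n = 4
h = (b - a)/n = 0.500000

Simpson's rule: (h/3)[f(x₀) + 4f(x₁) + 2f(x₂) + ... + f(xₙ)]

x_0 = 1.0000, f(x_0) = 0.708073, coefficient = 1
x_1 = 1.5000, f(x_1) = 0.994996, coefficient = 4
x_2 = 2.0000, f(x_2) = 0.826822, coefficient = 2
x_3 = 2.5000, f(x_3) = 0.358169, coefficient = 4
x_4 = 3.0000, f(x_4) = 0.019915, coefficient = 1

I ≈ (0.500000/3) × 7.794293 = 1.299049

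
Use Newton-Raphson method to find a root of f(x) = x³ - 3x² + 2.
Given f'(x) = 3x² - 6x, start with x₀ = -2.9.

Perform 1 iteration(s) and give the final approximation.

f(x) = x³ - 3x² + 2
f'(x) = 3x² - 6x
x₀ = -2.9

Newton-Raphson formula: x_{n+1} = x_n - f(x_n)/f'(x_n)

Iteration 1:
  f(-2.900000) = -47.619000
  f'(-2.900000) = 42.630000
  x_1 = -2.900000 - (-47.619000)/42.630000 = -1.782970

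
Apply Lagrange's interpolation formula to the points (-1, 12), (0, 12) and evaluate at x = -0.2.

Lagrange interpolation formula:
P(x) = Σ yᵢ × Lᵢ(x)
where Lᵢ(x) = Π_{j≠i} (x - xⱼ)/(xᵢ - xⱼ)

L_0(-0.2) = (-0.2 - 0)/(-1 - 0) = 0.200000
L_1(-0.2) = (-0.2 - (-1))/(0 - (-1)) = 0.800000

P(-0.2) = 12×L_0(-0.2) + 12×L_1(-0.2)
P(-0.2) = 12.000000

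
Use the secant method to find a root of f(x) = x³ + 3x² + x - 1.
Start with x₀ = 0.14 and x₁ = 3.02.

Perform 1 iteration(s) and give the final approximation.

f(x) = x³ + 3x² + x - 1
x₀ = 0.14, x₁ = 3.02

Secant formula: x_{n+1} = x_n - f(x_n)(x_n - x_{n-1})/(f(x_n) - f(x_{n-1}))

Iteration 1:
  f(0.140000) = -0.798456
  f(3.020000) = 56.924808
  x_2 = 3.020000 - 56.924808×(3.020000 - 0.140000)/(56.924808 - (-0.798456))
       = 0.179838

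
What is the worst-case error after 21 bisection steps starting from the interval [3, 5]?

Bisection error bound: |error| ≤ (b-a)/2^n
|error| ≤ (5 - 3)/2^21 = 2/2^21
|error| ≤ 0.0000009537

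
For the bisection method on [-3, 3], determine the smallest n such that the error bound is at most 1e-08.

We need (b-a)/2^n ≤ 1e-08
(3 - (-3))/2^n ≤ 1e-08
6/2^n ≤ 1e-08
2^n ≥ 600000000
n ≥ log₂(600000000) = 29.16
n ≥ 30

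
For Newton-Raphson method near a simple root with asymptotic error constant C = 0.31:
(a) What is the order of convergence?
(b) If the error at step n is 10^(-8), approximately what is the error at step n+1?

(a) Newton-Raphson has quadratic (order 2) convergence near simple roots.
    This means |e_{n+1}| ≈ C|e_n|².

(b) With |e_n| = 10^(-8) and C = 0.31:
    |e_{n+1}| ≈ 0.31 × (10^(-8))² = 0.31 × 10^(-16)

(a) 2 (quadratic); (b) |e_{n+1}| ≈ 3.100e-17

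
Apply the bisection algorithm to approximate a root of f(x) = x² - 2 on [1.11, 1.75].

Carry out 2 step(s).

f(x) = x² - 2
Initial interval: [1.11, 1.75]

Iteration 1:
  c_1 = (1.110000 + 1.750000)/2 = 1.430000
  f(c_1) = f(1.430000) = 0.044900
  f(a) × f(c) < 0, new interval: [1.110000, 1.430000]
Iteration 2:
  c_2 = (1.110000 + 1.430000)/2 = 1.270000
  f(c_2) = f(1.270000) = -0.387100
  f(a) × f(c) ≥ 0, new interval: [1.270000, 1.430000]

After 2 iteration(s), the approximation is c_2 = 1.270000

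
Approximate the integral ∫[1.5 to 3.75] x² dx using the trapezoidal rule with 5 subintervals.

f(x) = x²
a = 1.5, b = 3.75, n = 5
h = (b - a)/n = 0.450000

Trapezoidal rule: (h/2)[f(x₀) + 2f(x₁) + 2f(x₂) + ... + f(xₙ)]

x_0 = 1.5000, f(x_0) = 2.250000, coefficient = 1
x_1 = 1.9500, f(x_1) = 3.802500, coefficient = 2
x_2 = 2.4000, f(x_2) = 5.760000, coefficient = 2
x_3 = 2.8500, f(x_3) = 8.122500, coefficient = 2
x_4 = 3.3000, f(x_4) = 10.890000, coefficient = 2
x_5 = 3.7500, f(x_5) = 14.062500, coefficient = 1

I ≈ (0.450000/2) × 73.462500 = 16.529063
Exact value: 16.453125
Error: 0.075938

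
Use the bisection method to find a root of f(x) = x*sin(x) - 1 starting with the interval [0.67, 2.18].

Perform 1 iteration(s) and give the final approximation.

f(x) = x*sin(x) - 1
Initial interval: [0.67, 2.18]

Iteration 1:
  c_1 = (0.670000 + 2.180000)/2 = 1.425000
  f(c_1) = f(1.425000) = 0.409882
  f(a) × f(c) < 0, new interval: [0.670000, 1.425000]

After 1 iteration(s), the approximation is c_1 = 1.425000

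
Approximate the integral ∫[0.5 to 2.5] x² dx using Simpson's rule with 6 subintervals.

f(x) = x²
a = 0.5, b = 2.5, n = 6
h = (b - a)/n = 0.333333

Simpson's rule: (h/3)[f(x₀) + 4f(x₁) + 2f(x₂) + ... + f(xₙ)]

x_0 = 0.5000, f(x_0) = 0.250000, coefficient = 1
x_1 = 0.8333, f(x_1) = 0.694444, coefficient = 4
x_2 = 1.1667, f(x_2) = 1.361111, coefficient = 2
x_3 = 1.5000, f(x_3) = 2.250000, coefficient = 4
x_4 = 1.8333, f(x_4) = 3.361111, coefficient = 2
x_5 = 2.1667, f(x_5) = 4.694444, coefficient = 4
x_6 = 2.5000, f(x_6) = 6.250000, coefficient = 1

I ≈ (0.333333/3) × 46.500000 = 5.166667
Exact value: 5.166667
Error: 0.000000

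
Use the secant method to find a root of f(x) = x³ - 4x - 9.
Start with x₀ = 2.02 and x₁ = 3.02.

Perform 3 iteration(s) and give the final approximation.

f(x) = x³ - 4x - 9
x₀ = 2.02, x₁ = 3.02

Secant formula: x_{n+1} = x_n - f(x_n)(x_n - x_{n-1})/(f(x_n) - f(x_{n-1}))

Iteration 1:
  f(2.020000) = -8.837592
  f(3.020000) = 6.463608
  x_2 = 3.020000 - 6.463608×(3.020000 - 2.020000)/(6.463608 - (-8.837592))
       = 2.597575
Iteration 2:
  f(3.020000) = 6.463608
  f(2.597575) = -1.863432
  x_3 = 2.597575 - (-1.863432)×(2.597575 - 3.020000)/(-1.863432 - 6.463608)
       = 2.692106
Iteration 3:
  f(2.597575) = -1.863432
  f(2.692106) = -0.257567
  x_4 = 2.692106 - (-0.257567)×(2.692106 - 2.597575)/(-0.257567 - (-1.863432))
       = 2.707268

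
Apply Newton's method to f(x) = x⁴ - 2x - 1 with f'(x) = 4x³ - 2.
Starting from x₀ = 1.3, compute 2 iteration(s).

f(x) = x⁴ - 2x - 1
f'(x) = 4x³ - 2
x₀ = 1.3

Newton-Raphson formula: x_{n+1} = x_n - f(x_n)/f'(x_n)

Iteration 1:
  f(1.300000) = -0.743900
  f'(1.300000) = 6.788000
  x_1 = 1.300000 - (-0.743900)/6.788000 = 1.409590
Iteration 2:
  f(1.409590) = 0.128771
  f'(1.409590) = 9.203116
  x_2 = 1.409590 - 0.128771/9.203116 = 1.395598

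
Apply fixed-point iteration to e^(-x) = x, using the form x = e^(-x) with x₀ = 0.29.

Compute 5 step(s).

Equation: e^(-x) = x
Fixed-point form: x = e^(-x)
x₀ = 0.29

x_1 = g(0.290000) = 0.748264
x_2 = g(0.748264) = 0.473187
x_3 = g(0.473187) = 0.623013
x_4 = g(0.623013) = 0.536326
x_5 = g(0.536326) = 0.584893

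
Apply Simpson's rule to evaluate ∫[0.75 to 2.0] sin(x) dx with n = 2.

f(x) = sin(x)
a = 0.75, b = 2.0, n = 2
h = (b - a)/n = 0.625000

Simpson's rule: (h/3)[f(x₀) + 4f(x₁) + 2f(x₂) + ... + f(xₙ)]

x_0 = 0.7500, f(x_0) = 0.681639, coefficient = 1
x_1 = 1.3750, f(x_1) = 0.980893, coefficient = 4
x_2 = 2.0000, f(x_2) = 0.909297, coefficient = 1

I ≈ (0.625000/3) × 5.514508 = 1.148856
Exact value: 1.147836
Error: 0.001020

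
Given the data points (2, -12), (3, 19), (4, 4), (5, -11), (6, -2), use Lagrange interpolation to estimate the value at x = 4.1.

Lagrange interpolation formula:
P(x) = Σ yᵢ × Lᵢ(x)
where Lᵢ(x) = Π_{j≠i} (x - xⱼ)/(xᵢ - xⱼ)

L_0(4.1) = (4.1 - 3)/(2 - 3) × (4.1 - 4)/(2 - 4) × (4.1 - 5)/(2 - 5) × (4.1 - 6)/(2 - 6) = 0.007837
L_1(4.1) = (4.1 - 2)/(3 - 2) × (4.1 - 4)/(3 - 4) × (4.1 - 5)/(3 - 5) × (4.1 - 6)/(3 - 6) = -0.059850
L_2(4.1) = (4.1 - 2)/(4 - 2) × (4.1 - 3)/(4 - 3) × (4.1 - 5)/(4 - 5) × (4.1 - 6)/(4 - 6) = 0.987525
L_3(4.1) = (4.1 - 2)/(5 - 2) × (4.1 - 3)/(5 - 3) × (4.1 - 4)/(5 - 4) × (4.1 - 6)/(5 - 6) = 0.073150
L_4(4.1) = (4.1 - 2)/(6 - 2) × (4.1 - 3)/(6 - 3) × (4.1 - 4)/(6 - 4) × (4.1 - 5)/(6 - 5) = -0.008662

P(4.1) = (-12)×L_0(4.1) + 19×L_1(4.1) + 4×L_2(4.1) + (-11)×L_3(4.1) + (-2)×L_4(4.1)
P(4.1) = 1.931575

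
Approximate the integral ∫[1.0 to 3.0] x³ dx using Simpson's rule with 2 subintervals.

f(x) = x³
a = 1.0, b = 3.0, n = 2
h = (b - a)/n = 1.000000

Simpson's rule: (h/3)[f(x₀) + 4f(x₁) + 2f(x₂) + ... + f(xₙ)]

x_0 = 1.0000, f(x_0) = 1.000000, coefficient = 1
x_1 = 2.0000, f(x_1) = 8.000000, coefficient = 4
x_2 = 3.0000, f(x_2) = 27.000000, coefficient = 1

I ≈ (1.000000/3) × 60.000000 = 20.000000
Exact value: 20.000000
Error: 0.000000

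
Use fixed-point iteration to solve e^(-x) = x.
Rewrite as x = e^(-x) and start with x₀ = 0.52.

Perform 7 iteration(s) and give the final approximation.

Equation: e^(-x) = x
Fixed-point form: x = e^(-x)
x₀ = 0.52

x_1 = g(0.520000) = 0.594521
x_2 = g(0.594521) = 0.551827
x_3 = g(0.551827) = 0.575897
x_4 = g(0.575897) = 0.562201
x_5 = g(0.562201) = 0.569953
x_6 = g(0.569953) = 0.565552
x_7 = g(0.565552) = 0.568047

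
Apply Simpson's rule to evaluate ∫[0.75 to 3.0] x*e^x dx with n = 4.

f(x) = x*e^x
a = 0.75, b = 3.0, n = 4
h = (b - a)/n = 0.562500

Simpson's rule: (h/3)[f(x₀) + 4f(x₁) + 2f(x₂) + ... + f(xₙ)]

x_0 = 0.7500, f(x_0) = 1.587750, coefficient = 1
x_1 = 1.3125, f(x_1) = 4.876529, coefficient = 4
x_2 = 1.8750, f(x_2) = 12.226536, coefficient = 2
x_3 = 2.4375, f(x_3) = 27.895710, coefficient = 4
x_4 = 3.0000, f(x_4) = 60.256611, coefficient = 1

I ≈ (0.562500/3) × 217.386390 = 40.759948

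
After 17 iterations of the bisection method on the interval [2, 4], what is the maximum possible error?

Bisection error bound: |error| ≤ (b-a)/2^n
|error| ≤ (4 - 2)/2^17 = 2/2^17
|error| ≤ 0.0000152588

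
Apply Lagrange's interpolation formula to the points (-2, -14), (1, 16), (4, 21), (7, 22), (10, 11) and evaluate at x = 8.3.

Lagrange interpolation formula:
P(x) = Σ yᵢ × Lᵢ(x)
where Lᵢ(x) = Π_{j≠i} (x - xⱼ)/(xᵢ - xⱼ)

L_0(8.3) = (8.3 - 1)/(-2 - 1) × (8.3 - 4)/(-2 - 4) × (8.3 - 7)/(-2 - 7) × (8.3 - 10)/(-2 - 10) = -0.035685
L_1(8.3) = (8.3 - (-2))/(1 - (-2)) × (8.3 - 4)/(1 - 4) × (8.3 - 7)/(1 - 7) × (8.3 - 10)/(1 - 10) = 0.201401
L_2(8.3) = (8.3 - (-2))/(4 - (-2)) × (8.3 - 1)/(4 - 1) × (8.3 - 7)/(4 - 7) × (8.3 - 10)/(4 - 10) = -0.512870
L_3(8.3) = (8.3 - (-2))/(7 - (-2)) × (8.3 - 1)/(7 - 1) × (8.3 - 4)/(7 - 4) × (8.3 - 10)/(7 - 10) = 1.130944
L_4(8.3) = (8.3 - (-2))/(10 - (-2)) × (8.3 - 1)/(10 - 1) × (8.3 - 4)/(10 - 4) × (8.3 - 7)/(10 - 7) = 0.216210

P(8.3) = (-14)×L_0(8.3) + 16×L_1(8.3) + 21×L_2(8.3) + 22×L_3(8.3) + 11×L_4(8.3)
P(8.3) = 20.210819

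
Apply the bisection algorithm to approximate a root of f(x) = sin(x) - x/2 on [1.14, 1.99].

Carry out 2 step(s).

f(x) = sin(x) - x/2
Initial interval: [1.14, 1.99]

Iteration 1:
  c_1 = (1.140000 + 1.990000)/2 = 1.565000
  f(c_1) = f(1.565000) = 0.217483
  f(a) × f(c) ≥ 0, new interval: [1.565000, 1.990000]
Iteration 2:
  c_2 = (1.565000 + 1.990000)/2 = 1.777500
  f(c_2) = f(1.777500) = 0.089963
  f(a) × f(c) ≥ 0, new interval: [1.777500, 1.990000]

After 2 iteration(s), the approximation is c_2 = 1.777500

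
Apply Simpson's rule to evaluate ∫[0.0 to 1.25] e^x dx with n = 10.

f(x) = e^x
a = 0.0, b = 1.25, n = 10
h = (b - a)/n = 0.125000

Simpson's rule: (h/3)[f(x₀) + 4f(x₁) + 2f(x₂) + ... + f(xₙ)]

x_0 = 0.0000, f(x_0) = 1.000000, coefficient = 1
x_1 = 0.1250, f(x_1) = 1.133148, coefficient = 4
x_2 = 0.2500, f(x_2) = 1.284025, coefficient = 2
x_3 = 0.3750, f(x_3) = 1.454991, coefficient = 4
x_4 = 0.5000, f(x_4) = 1.648721, coefficient = 2
x_5 = 0.6250, f(x_5) = 1.868246, coefficient = 4
x_6 = 0.7500, f(x_6) = 2.117000, coefficient = 2
x_7 = 0.8750, f(x_7) = 2.398875, coefficient = 4
x_8 = 1.0000, f(x_8) = 2.718282, coefficient = 2
x_9 = 1.1250, f(x_9) = 3.080217, coefficient = 4
x_10 = 1.2500, f(x_10) = 3.490343, coefficient = 1

I ≈ (0.125000/3) × 59.768312 = 2.490346
Exact value: 2.490343
Error: 0.000003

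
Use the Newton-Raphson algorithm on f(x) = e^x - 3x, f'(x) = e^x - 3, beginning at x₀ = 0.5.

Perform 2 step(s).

f(x) = e^x - 3x
f'(x) = e^x - 3
x₀ = 0.5

Newton-Raphson formula: x_{n+1} = x_n - f(x_n)/f'(x_n)

Iteration 1:
  f(0.500000) = 0.148721
  f'(0.500000) = -1.351279
  x_1 = 0.500000 - 0.148721/(-1.351279) = 0.610060
Iteration 2:
  f(0.610060) = 0.010362
  f'(0.610060) = -1.159459
  x_2 = 0.610060 - 0.010362/(-1.159459) = 0.618997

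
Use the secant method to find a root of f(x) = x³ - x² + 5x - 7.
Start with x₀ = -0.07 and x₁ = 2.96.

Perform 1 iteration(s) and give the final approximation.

f(x) = x³ - x² + 5x - 7
x₀ = -0.07, x₁ = 2.96

Secant formula: x_{n+1} = x_n - f(x_n)(x_n - x_{n-1})/(f(x_n) - f(x_{n-1}))

Iteration 1:
  f(-0.070000) = -7.355243
  f(2.960000) = 24.972736
  x_2 = 2.960000 - 24.972736×(2.960000 - (-0.070000))/(24.972736 - (-7.355243))
       = 0.619384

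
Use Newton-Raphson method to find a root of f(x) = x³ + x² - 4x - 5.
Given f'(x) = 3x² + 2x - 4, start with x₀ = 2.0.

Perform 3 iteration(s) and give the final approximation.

f(x) = x³ + x² - 4x - 5
f'(x) = 3x² + 2x - 4
x₀ = 2.0

Newton-Raphson formula: x_{n+1} = x_n - f(x_n)/f'(x_n)

Iteration 1:
  f(2.000000) = -1.000000
  f'(2.000000) = 12.000000
  x_1 = 2.000000 - (-1.000000)/12.000000 = 2.083333
Iteration 2:
  f(2.083333) = 0.049190
  f'(2.083333) = 13.187500
  x_2 = 2.083333 - 0.049190/13.187500 = 2.079603
Iteration 3:
  f(2.079603) = 0.000101
  f'(2.079603) = 13.133456
  x_3 = 2.079603 - 0.000101/13.133456 = 2.079596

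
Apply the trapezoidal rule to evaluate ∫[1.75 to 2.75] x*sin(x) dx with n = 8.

f(x) = x*sin(x)
a = 1.75, b = 2.75, n = 8
h = (b - a)/n = 0.125000

Trapezoidal rule: (h/2)[f(x₀) + 2f(x₁) + 2f(x₂) + ... + f(xₙ)]

x_0 = 1.7500, f(x_0) = 1.721975, coefficient = 1
x_1 = 1.8750, f(x_1) = 1.788911, coefficient = 2
x_2 = 2.0000, f(x_2) = 1.818595, coefficient = 2
x_3 = 2.1250, f(x_3) = 1.806930, coefficient = 2
x_4 = 2.2500, f(x_4) = 1.750665, coefficient = 2
x_5 = 2.3750, f(x_5) = 1.647502, coefficient = 2
x_6 = 2.5000, f(x_6) = 1.496180, coefficient = 2
x_7 = 2.6250, f(x_7) = 1.296541, coefficient = 2
x_8 = 2.7500, f(x_8) = 1.049568, coefficient = 1

I ≈ (0.125000/2) × 25.982189 = 1.623887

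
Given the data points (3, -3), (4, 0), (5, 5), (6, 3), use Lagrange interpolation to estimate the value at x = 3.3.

Lagrange interpolation formula:
P(x) = Σ yᵢ × Lᵢ(x)
where Lᵢ(x) = Π_{j≠i} (x - xⱼ)/(xᵢ - xⱼ)

L_0(3.3) = (3.3 - 4)/(3 - 4) × (3.3 - 5)/(3 - 5) × (3.3 - 6)/(3 - 6) = 0.535500
L_1(3.3) = (3.3 - 3)/(4 - 3) × (3.3 - 5)/(4 - 5) × (3.3 - 6)/(4 - 6) = 0.688500
L_2(3.3) = (3.3 - 3)/(5 - 3) × (3.3 - 4)/(5 - 4) × (3.3 - 6)/(5 - 6) = -0.283500
L_3(3.3) = (3.3 - 3)/(6 - 3) × (3.3 - 4)/(6 - 4) × (3.3 - 5)/(6 - 5) = 0.059500

P(3.3) = (-3)×L_0(3.3) + 0×L_1(3.3) + 5×L_2(3.3) + 3×L_3(3.3)
P(3.3) = -2.845500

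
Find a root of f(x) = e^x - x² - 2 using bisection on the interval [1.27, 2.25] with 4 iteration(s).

f(x) = e^x - x² - 2
Initial interval: [1.27, 2.25]

Iteration 1:
  c_1 = (1.270000 + 2.250000)/2 = 1.760000
  f(c_1) = f(1.760000) = 0.714837
  f(a) × f(c) < 0, new interval: [1.270000, 1.760000]
Iteration 2:
  c_2 = (1.270000 + 1.760000)/2 = 1.515000
  f(c_2) = f(1.515000) = 0.254196
  f(a) × f(c) < 0, new interval: [1.270000, 1.515000]
Iteration 3:
  c_3 = (1.270000 + 1.515000)/2 = 1.392500
  f(c_3) = f(1.392500) = 0.085843
  f(a) × f(c) < 0, new interval: [1.270000, 1.392500]
Iteration 4:
  c_4 = (1.270000 + 1.392500)/2 = 1.331250
  f(c_4) = f(1.331250) = 0.013546
  f(a) × f(c) < 0, new interval: [1.270000, 1.331250]

After 4 iteration(s), the approximation is c_4 = 1.331250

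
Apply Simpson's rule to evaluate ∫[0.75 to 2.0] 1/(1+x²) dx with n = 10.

f(x) = 1/(1+x²)
a = 0.75, b = 2.0, n = 10
h = (b - a)/n = 0.125000

Simpson's rule: (h/3)[f(x₀) + 4f(x₁) + 2f(x₂) + ... + f(xₙ)]

x_0 = 0.7500, f(x_0) = 0.640000, coefficient = 1
x_1 = 0.8750, f(x_1) = 0.566372, coefficient = 4
x_2 = 1.0000, f(x_2) = 0.500000, coefficient = 2
x_3 = 1.1250, f(x_3) = 0.441379, coefficient = 4
x_4 = 1.2500, f(x_4) = 0.390244, coefficient = 2
x_5 = 1.3750, f(x_5) = 0.345946, coefficient = 4
x_6 = 1.5000, f(x_6) = 0.307692, coefficient = 2
x_7 = 1.6250, f(x_7) = 0.274678, coefficient = 4
x_8 = 1.7500, f(x_8) = 0.246154, coefficient = 2
x_9 = 1.8750, f(x_9) = 0.221453, coefficient = 4
x_10 = 2.0000, f(x_10) = 0.200000, coefficient = 1

I ≈ (0.125000/3) × 11.127493 = 0.463646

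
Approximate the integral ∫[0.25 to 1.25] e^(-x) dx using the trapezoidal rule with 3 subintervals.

f(x) = e^(-x)
a = 0.25, b = 1.25, n = 3
h = (b - a)/n = 0.333333

Trapezoidal rule: (h/2)[f(x₀) + 2f(x₁) + 2f(x₂) + ... + f(xₙ)]

x_0 = 0.2500, f(x_0) = 0.778801, coefficient = 1
x_1 = 0.5833, f(x_1) = 0.558035, coefficient = 2
x_2 = 0.9167, f(x_2) = 0.399850, coefficient = 2
x_3 = 1.2500, f(x_3) = 0.286505, coefficient = 1

I ≈ (0.333333/2) × 2.981075 = 0.496846
Exact value: 0.492296
Error: 0.004550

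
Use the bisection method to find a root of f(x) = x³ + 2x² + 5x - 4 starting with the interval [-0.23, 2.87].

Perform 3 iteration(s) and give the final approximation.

f(x) = x³ + 2x² + 5x - 4
Initial interval: [-0.23, 2.87]

Iteration 1:
  c_1 = (-0.230000 + 2.870000)/2 = 1.320000
  f(c_1) = f(1.320000) = 8.384768
  f(a) × f(c) < 0, new interval: [-0.230000, 1.320000]
Iteration 2:
  c_2 = (-0.230000 + 1.320000)/2 = 0.545000
  f(c_2) = f(0.545000) = -0.519071
  f(a) × f(c) ≥ 0, new interval: [0.545000, 1.320000]
Iteration 3:
  c_3 = (0.545000 + 1.320000)/2 = 0.932500
  f(c_3) = f(0.932500) = 3.212474
  f(a) × f(c) < 0, new interval: [0.545000, 0.932500]

After 3 iteration(s), the approximation is c_3 = 0.932500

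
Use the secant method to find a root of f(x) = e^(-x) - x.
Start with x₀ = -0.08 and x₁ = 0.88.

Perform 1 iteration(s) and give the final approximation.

f(x) = e^(-x) - x
x₀ = -0.08, x₁ = 0.88

Secant formula: x_{n+1} = x_n - f(x_n)(x_n - x_{n-1})/(f(x_n) - f(x_{n-1}))

Iteration 1:
  f(-0.080000) = 1.163287
  f(0.880000) = -0.465217
  x_2 = 0.880000 - (-0.465217)×(0.880000 - (-0.080000))/(-0.465217 - 1.163287)
       = 0.605755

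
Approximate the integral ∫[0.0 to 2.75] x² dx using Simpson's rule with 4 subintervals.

f(x) = x²
a = 0.0, b = 2.75, n = 4
h = (b - a)/n = 0.687500

Simpson's rule: (h/3)[f(x₀) + 4f(x₁) + 2f(x₂) + ... + f(xₙ)]

x_0 = 0.0000, f(x_0) = 0.000000, coefficient = 1
x_1 = 0.6875, f(x_1) = 0.472656, coefficient = 4
x_2 = 1.3750, f(x_2) = 1.890625, coefficient = 2
x_3 = 2.0625, f(x_3) = 4.253906, coefficient = 4
x_4 = 2.7500, f(x_4) = 7.562500, coefficient = 1

I ≈ (0.687500/3) × 30.250000 = 6.932292
Exact value: 6.932292
Error: 0.000000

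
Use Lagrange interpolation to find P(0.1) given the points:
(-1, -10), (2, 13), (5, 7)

Lagrange interpolation formula:
P(x) = Σ yᵢ × Lᵢ(x)
where Lᵢ(x) = Π_{j≠i} (x - xⱼ)/(xᵢ - xⱼ)

L_0(0.1) = (0.1 - 2)/(-1 - 2) × (0.1 - 5)/(-1 - 5) = 0.517222
L_1(0.1) = (0.1 - (-1))/(2 - (-1)) × (0.1 - 5)/(2 - 5) = 0.598889
L_2(0.1) = (0.1 - (-1))/(5 - (-1)) × (0.1 - 2)/(5 - 2) = -0.116111

P(0.1) = (-10)×L_0(0.1) + 13×L_1(0.1) + 7×L_2(0.1)
P(0.1) = 1.800556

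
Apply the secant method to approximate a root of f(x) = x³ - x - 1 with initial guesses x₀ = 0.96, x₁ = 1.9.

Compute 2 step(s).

f(x) = x³ - x - 1
x₀ = 0.96, x₁ = 1.9

Secant formula: x_{n+1} = x_n - f(x_n)(x_n - x_{n-1})/(f(x_n) - f(x_{n-1}))

Iteration 1:
  f(0.960000) = -1.075264
  f(1.900000) = 3.959000
  x_2 = 1.900000 - 3.959000×(1.900000 - 0.960000)/(3.959000 - (-1.075264))
       = 1.160774
Iteration 2:
  f(1.900000) = 3.959000
  f(1.160774) = -0.596752
  x_3 = 1.160774 - (-0.596752)×(1.160774 - 1.900000)/(-0.596752 - 3.959000)
       = 1.257604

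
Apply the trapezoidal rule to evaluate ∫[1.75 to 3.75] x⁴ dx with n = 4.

f(x) = x⁴
a = 1.75, b = 3.75, n = 4
h = (b - a)/n = 0.500000

Trapezoidal rule: (h/2)[f(x₀) + 2f(x₁) + 2f(x₂) + ... + f(xₙ)]

x_0 = 1.7500, f(x_0) = 9.378906, coefficient = 1
x_1 = 2.2500, f(x_1) = 25.628906, coefficient = 2
x_2 = 2.7500, f(x_2) = 57.191406, coefficient = 2
x_3 = 3.2500, f(x_3) = 111.566406, coefficient = 2
x_4 = 3.7500, f(x_4) = 197.753906, coefficient = 1

I ≈ (0.500000/2) × 595.906250 = 148.976562
Exact value: 145.032813
Error: 3.943750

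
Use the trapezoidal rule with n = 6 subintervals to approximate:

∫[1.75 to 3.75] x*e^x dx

f(x) = x*e^x
a = 1.75, b = 3.75, n = 6
h = (b - a)/n = 0.333333

Trapezoidal rule: (h/2)[f(x₀) + 2f(x₁) + 2f(x₂) + ... + f(xₙ)]

x_0 = 1.7500, f(x_0) = 10.070555, coefficient = 1
x_1 = 2.0833, f(x_1) = 16.731656, coefficient = 2
x_2 = 2.4167, f(x_2) = 27.087053, coefficient = 2
x_3 = 2.7500, f(x_3) = 43.017238, coefficient = 2
x_4 = 3.0833, f(x_4) = 67.312409, coefficient = 2
x_5 = 3.4167, f(x_5) = 104.097929, coefficient = 2
x_6 = 3.7500, f(x_6) = 159.454058, coefficient = 1

I ≈ (0.333333/2) × 686.017181 = 114.336197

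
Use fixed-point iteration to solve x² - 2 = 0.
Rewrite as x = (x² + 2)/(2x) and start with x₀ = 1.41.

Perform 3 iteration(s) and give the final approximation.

Equation: x² - 2 = 0
Fixed-point form: x = (x² + 2)/(2x)
x₀ = 1.41

x_1 = g(1.410000) = 1.414220
x_2 = g(1.414220) = 1.414214
x_3 = g(1.414214) = 1.414214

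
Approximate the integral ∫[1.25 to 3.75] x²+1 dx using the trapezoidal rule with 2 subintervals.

f(x) = x²+1
a = 1.25, b = 3.75, n = 2
h = (b - a)/n = 1.250000

Trapezoidal rule: (h/2)[f(x₀) + 2f(x₁) + 2f(x₂) + ... + f(xₙ)]

x_0 = 1.2500, f(x_0) = 2.562500, coefficient = 1
x_1 = 2.5000, f(x_1) = 7.250000, coefficient = 2
x_2 = 3.7500, f(x_2) = 15.062500, coefficient = 1

I ≈ (1.250000/2) × 32.125000 = 20.078125
Exact value: 19.427083
Error: 0.651042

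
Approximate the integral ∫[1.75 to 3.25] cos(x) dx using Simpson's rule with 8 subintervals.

f(x) = cos(x)
a = 1.75, b = 3.25, n = 8
h = (b - a)/n = 0.187500

Simpson's rule: (h/3)[f(x₀) + 4f(x₁) + 2f(x₂) + ... + f(xₙ)]

x_0 = 1.7500, f(x_0) = -0.178246, coefficient = 1
x_1 = 1.9375, f(x_1) = -0.358540, coefficient = 4
x_2 = 2.1250, f(x_2) = -0.526266, coefficient = 2
x_3 = 2.3125, f(x_3) = -0.675545, coefficient = 4
x_4 = 2.5000, f(x_4) = -0.801144, coefficient = 2
x_5 = 2.6875, f(x_5) = -0.898659, coefficient = 4
x_6 = 2.8750, f(x_6) = -0.964674, coefficient = 2
x_7 = 3.0625, f(x_7) = -0.996874, coefficient = 4
x_8 = 3.2500, f(x_8) = -0.994130, coefficient = 1

I ≈ (0.187500/3) × -17.475018 = -1.092189
Exact value: -1.092181
Error: 0.000008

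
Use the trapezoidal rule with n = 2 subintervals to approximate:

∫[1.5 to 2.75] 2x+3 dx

f(x) = 2x+3
a = 1.5, b = 2.75, n = 2
h = (b - a)/n = 0.625000

Trapezoidal rule: (h/2)[f(x₀) + 2f(x₁) + 2f(x₂) + ... + f(xₙ)]

x_0 = 1.5000, f(x_0) = 6.000000, coefficient = 1
x_1 = 2.1250, f(x_1) = 7.250000, coefficient = 2
x_2 = 2.7500, f(x_2) = 8.500000, coefficient = 1

I ≈ (0.625000/2) × 29.000000 = 9.062500
Exact value: 9.062500
Error: 0.000000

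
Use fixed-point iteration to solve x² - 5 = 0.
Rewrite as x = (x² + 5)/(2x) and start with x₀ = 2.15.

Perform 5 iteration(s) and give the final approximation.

Equation: x² - 5 = 0
Fixed-point form: x = (x² + 5)/(2x)
x₀ = 2.15

x_1 = g(2.150000) = 2.237791
x_2 = g(2.237791) = 2.236069
x_3 = g(2.236069) = 2.236068
x_4 = g(2.236068) = 2.236068
x_5 = g(2.236068) = 2.236068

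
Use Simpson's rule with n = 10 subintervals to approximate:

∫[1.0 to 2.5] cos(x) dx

f(x) = cos(x)
a = 1.0, b = 2.5, n = 10
h = (b - a)/n = 0.150000

Simpson's rule: (h/3)[f(x₀) + 4f(x₁) + 2f(x₂) + ... + f(xₙ)]

x_0 = 1.0000, f(x_0) = 0.540302, coefficient = 1
x_1 = 1.1500, f(x_1) = 0.408487, coefficient = 4
x_2 = 1.3000, f(x_2) = 0.267499, coefficient = 2
x_3 = 1.4500, f(x_3) = 0.120503, coefficient = 4
x_4 = 1.6000, f(x_4) = -0.029200, coefficient = 2
x_5 = 1.7500, f(x_5) = -0.178246, coefficient = 4
x_6 = 1.9000, f(x_6) = -0.323290, coefficient = 2
x_7 = 2.0500, f(x_7) = -0.461073, coefficient = 4
x_8 = 2.2000, f(x_8) = -0.588501, coefficient = 2
x_9 = 2.3500, f(x_9) = -0.702713, coefficient = 4
x_10 = 2.5000, f(x_10) = -0.801144, coefficient = 1

I ≈ (0.150000/3) × -4.859991 = -0.243000
Exact value: -0.242999
Error: 0.000001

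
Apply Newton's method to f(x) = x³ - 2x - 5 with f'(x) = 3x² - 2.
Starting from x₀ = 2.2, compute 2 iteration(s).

f(x) = x³ - 2x - 5
f'(x) = 3x² - 2
x₀ = 2.2

Newton-Raphson formula: x_{n+1} = x_n - f(x_n)/f'(x_n)

Iteration 1:
  f(2.200000) = 1.248000
  f'(2.200000) = 12.520000
  x_1 = 2.200000 - 1.248000/12.520000 = 2.100319
Iteration 2:
  f(2.100319) = 0.064589
  f'(2.100319) = 11.234026
  x_2 = 2.100319 - 0.064589/11.234026 = 2.094570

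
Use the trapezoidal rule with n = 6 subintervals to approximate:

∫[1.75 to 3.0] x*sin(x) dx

f(x) = x*sin(x)
a = 1.75, b = 3.0, n = 6
h = (b - a)/n = 0.208333

Trapezoidal rule: (h/2)[f(x₀) + 2f(x₁) + 2f(x₂) + ... + f(xₙ)]

x_0 = 1.7500, f(x_0) = 1.721975, coefficient = 1
x_1 = 1.9583, f(x_1) = 1.813109, coefficient = 2
x_2 = 2.1667, f(x_2) = 1.793264, coefficient = 2
x_3 = 2.3750, f(x_3) = 1.647502, coefficient = 2
x_4 = 2.5833, f(x_4) = 1.368419, coefficient = 2
x_5 = 2.7917, f(x_5) = 0.957062, coefficient = 2
x_6 = 3.0000, f(x_6) = 0.423360, coefficient = 1

I ≈ (0.208333/2) × 17.304047 = 1.802505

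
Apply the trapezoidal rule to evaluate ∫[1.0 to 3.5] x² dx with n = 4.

f(x) = x²
a = 1.0, b = 3.5, n = 4
h = (b - a)/n = 0.625000

Trapezoidal rule: (h/2)[f(x₀) + 2f(x₁) + 2f(x₂) + ... + f(xₙ)]

x_0 = 1.0000, f(x_0) = 1.000000, coefficient = 1
x_1 = 1.6250, f(x_1) = 2.640625, coefficient = 2
x_2 = 2.2500, f(x_2) = 5.062500, coefficient = 2
x_3 = 2.8750, f(x_3) = 8.265625, coefficient = 2
x_4 = 3.5000, f(x_4) = 12.250000, coefficient = 1

I ≈ (0.625000/2) × 45.187500 = 14.121094
Exact value: 13.958333
Error: 0.162760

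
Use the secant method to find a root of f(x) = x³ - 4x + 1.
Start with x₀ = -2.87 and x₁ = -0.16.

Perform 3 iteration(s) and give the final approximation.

f(x) = x³ - 4x + 1
x₀ = -2.87, x₁ = -0.16

Secant formula: x_{n+1} = x_n - f(x_n)(x_n - x_{n-1})/(f(x_n) - f(x_{n-1}))

Iteration 1:
  f(-2.870000) = -11.159903
  f(-0.160000) = 1.635904
  x_2 = -0.160000 - 1.635904×(-0.160000 - (-2.870000))/(1.635904 - (-11.159903))
       = -0.506465
Iteration 2:
  f(-0.160000) = 1.635904
  f(-0.506465) = 2.895948
  x_3 = -0.506465 - 2.895948×(-0.506465 - (-0.160000))/(2.895948 - 1.635904)
       = 0.289812
Iteration 3:
  f(-0.506465) = 2.895948
  f(0.289812) = -0.134908
  x_4 = 0.289812 - (-0.134908)×(0.289812 - (-0.506465))/(-0.134908 - 2.895948)
       = 0.254369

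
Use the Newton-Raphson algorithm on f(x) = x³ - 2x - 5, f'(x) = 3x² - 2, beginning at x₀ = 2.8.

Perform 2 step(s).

f(x) = x³ - 2x - 5
f'(x) = 3x² - 2
x₀ = 2.8

Newton-Raphson formula: x_{n+1} = x_n - f(x_n)/f'(x_n)

Iteration 1:
  f(2.800000) = 11.352000
  f'(2.800000) = 21.520000
  x_1 = 2.800000 - 11.352000/21.520000 = 2.272491
Iteration 2:
  f(2.272491) = 2.190647
  f'(2.272491) = 13.492642
  x_2 = 2.272491 - 2.190647/13.492642 = 2.110132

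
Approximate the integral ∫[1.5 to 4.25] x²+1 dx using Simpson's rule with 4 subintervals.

f(x) = x²+1
a = 1.5, b = 4.25, n = 4
h = (b - a)/n = 0.687500

Simpson's rule: (h/3)[f(x₀) + 4f(x₁) + 2f(x₂) + ... + f(xₙ)]

x_0 = 1.5000, f(x_0) = 3.250000, coefficient = 1
x_1 = 2.1875, f(x_1) = 5.785156, coefficient = 4
x_2 = 2.8750, f(x_2) = 9.265625, coefficient = 2
x_3 = 3.5625, f(x_3) = 13.691406, coefficient = 4
x_4 = 4.2500, f(x_4) = 19.062500, coefficient = 1

I ≈ (0.687500/3) × 118.750000 = 27.213542
Exact value: 27.213542
Error: 0.000000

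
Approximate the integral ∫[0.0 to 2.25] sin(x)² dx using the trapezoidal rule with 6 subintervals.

f(x) = sin(x)²
a = 0.0, b = 2.25, n = 6
h = (b - a)/n = 0.375000

Trapezoidal rule: (h/2)[f(x₀) + 2f(x₁) + 2f(x₂) + ... + f(xₙ)]

x_0 = 0.0000, f(x_0) = 0.000000, coefficient = 1
x_1 = 0.3750, f(x_1) = 0.134156, coefficient = 2
x_2 = 0.7500, f(x_2) = 0.464631, coefficient = 2
x_3 = 1.1250, f(x_3) = 0.814087, coefficient = 2
x_4 = 1.5000, f(x_4) = 0.994996, coefficient = 2
x_5 = 1.8750, f(x_5) = 0.910280, coefficient = 2
x_6 = 2.2500, f(x_6) = 0.605398, coefficient = 1

I ≈ (0.375000/2) × 7.241697 = 1.357818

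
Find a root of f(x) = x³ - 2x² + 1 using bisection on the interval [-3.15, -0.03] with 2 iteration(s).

f(x) = x³ - 2x² + 1
Initial interval: [-3.15, -0.03]

Iteration 1:
  c_1 = (-3.150000 + (-0.030000))/2 = -1.590000
  f(c_1) = f(-1.590000) = -8.075879
  f(a) × f(c) ≥ 0, new interval: [-1.590000, -0.030000]
Iteration 2:
  c_2 = (-1.590000 + (-0.030000))/2 = -0.810000
  f(c_2) = f(-0.810000) = -0.843641
  f(a) × f(c) ≥ 0, new interval: [-0.810000, -0.030000]

After 2 iteration(s), the approximation is c_2 = -0.810000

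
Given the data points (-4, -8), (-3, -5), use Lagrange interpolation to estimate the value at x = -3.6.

Lagrange interpolation formula:
P(x) = Σ yᵢ × Lᵢ(x)
where Lᵢ(x) = Π_{j≠i} (x - xⱼ)/(xᵢ - xⱼ)

L_0(-3.6) = (-3.6 - (-3))/(-4 - (-3)) = 0.600000
L_1(-3.6) = (-3.6 - (-4))/(-3 - (-4)) = 0.400000

P(-3.6) = (-8)×L_0(-3.6) + (-5)×L_1(-3.6)
P(-3.6) = -6.800000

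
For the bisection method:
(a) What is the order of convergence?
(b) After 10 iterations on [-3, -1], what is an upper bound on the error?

(a) Bisection has linear (order 1) convergence; the error is halved each step.

(b) Error bound = (b-a)/2^n = (-1 - (-3))/2^{10}
    = 2/2^{10}

(a) 1 (linear); (b) error ≤ 1.95e-03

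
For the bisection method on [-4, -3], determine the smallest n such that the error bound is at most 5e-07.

We need (b-a)/2^n ≤ 5e-07
(-3 - (-4))/2^n ≤ 5e-07
1/2^n ≤ 5e-07
2^n ≥ 2000000
n ≥ log₂(2000000) = 20.93
n ≥ 21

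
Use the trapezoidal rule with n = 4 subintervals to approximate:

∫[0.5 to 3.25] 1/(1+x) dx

f(x) = 1/(1+x)
a = 0.5, b = 3.25, n = 4
h = (b - a)/n = 0.687500

Trapezoidal rule: (h/2)[f(x₀) + 2f(x₁) + 2f(x₂) + ... + f(xₙ)]

x_0 = 0.5000, f(x_0) = 0.666667, coefficient = 1
x_1 = 1.1875, f(x_1) = 0.457143, coefficient = 2
x_2 = 1.8750, f(x_2) = 0.347826, coefficient = 2
x_3 = 2.5625, f(x_3) = 0.280702, coefficient = 2
x_4 = 3.2500, f(x_4) = 0.235294, coefficient = 1

I ≈ (0.687500/2) × 3.073302 = 1.056448
Exact value: 1.041454
Error: 0.014994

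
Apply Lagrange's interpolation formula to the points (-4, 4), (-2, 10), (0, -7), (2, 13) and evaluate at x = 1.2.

Lagrange interpolation formula:
P(x) = Σ yᵢ × Lᵢ(x)
where Lᵢ(x) = Π_{j≠i} (x - xⱼ)/(xᵢ - xⱼ)

L_0(1.2) = (1.2 - (-2))/(-4 - (-2)) × (1.2 - 0)/(-4 - 0) × (1.2 - 2)/(-4 - 2) = 0.064000
L_1(1.2) = (1.2 - (-4))/(-2 - (-4)) × (1.2 - 0)/(-2 - 0) × (1.2 - 2)/(-2 - 2) = -0.312000
L_2(1.2) = (1.2 - (-4))/(0 - (-4)) × (1.2 - (-2))/(0 - (-2)) × (1.2 - 2)/(0 - 2) = 0.832000
L_3(1.2) = (1.2 - (-4))/(2 - (-4)) × (1.2 - (-2))/(2 - (-2)) × (1.2 - 0)/(2 - 0) = 0.416000

P(1.2) = 4×L_0(1.2) + 10×L_1(1.2) + (-7)×L_2(1.2) + 13×L_3(1.2)
P(1.2) = -3.280000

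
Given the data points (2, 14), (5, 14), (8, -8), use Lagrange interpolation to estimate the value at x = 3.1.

Lagrange interpolation formula:
P(x) = Σ yᵢ × Lᵢ(x)
where Lᵢ(x) = Π_{j≠i} (x - xⱼ)/(xᵢ - xⱼ)

L_0(3.1) = (3.1 - 5)/(2 - 5) × (3.1 - 8)/(2 - 8) = 0.517222
L_1(3.1) = (3.1 - 2)/(5 - 2) × (3.1 - 8)/(5 - 8) = 0.598889
L_2(3.1) = (3.1 - 2)/(8 - 2) × (3.1 - 5)/(8 - 5) = -0.116111

P(3.1) = 14×L_0(3.1) + 14×L_1(3.1) + (-8)×L_2(3.1)
P(3.1) = 16.554444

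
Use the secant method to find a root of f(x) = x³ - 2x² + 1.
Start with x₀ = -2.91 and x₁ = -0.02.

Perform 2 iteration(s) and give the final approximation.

f(x) = x³ - 2x² + 1
x₀ = -2.91, x₁ = -0.02

Secant formula: x_{n+1} = x_n - f(x_n)(x_n - x_{n-1})/(f(x_n) - f(x_{n-1}))

Iteration 1:
  f(-2.910000) = -40.578371
  f(-0.020000) = 0.999192
  x_2 = -0.020000 - 0.999192×(-0.020000 - (-2.910000))/(0.999192 - (-40.578371))
       = -0.089452
Iteration 2:
  f(-0.020000) = 0.999192
  f(-0.089452) = 0.983281
  x_3 = -0.089452 - 0.983281×(-0.089452 - (-0.020000))/(0.983281 - 0.999192)
       = -4.381460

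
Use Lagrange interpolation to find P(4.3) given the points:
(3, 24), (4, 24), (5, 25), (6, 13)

Lagrange interpolation formula:
P(x) = Σ yᵢ × Lᵢ(x)
where Lᵢ(x) = Π_{j≠i} (x - xⱼ)/(xᵢ - xⱼ)

L_0(4.3) = (4.3 - 4)/(3 - 4) × (4.3 - 5)/(3 - 5) × (4.3 - 6)/(3 - 6) = -0.059500
L_1(4.3) = (4.3 - 3)/(4 - 3) × (4.3 - 5)/(4 - 5) × (4.3 - 6)/(4 - 6) = 0.773500
L_2(4.3) = (4.3 - 3)/(5 - 3) × (4.3 - 4)/(5 - 4) × (4.3 - 6)/(5 - 6) = 0.331500
L_3(4.3) = (4.3 - 3)/(6 - 3) × (4.3 - 4)/(6 - 4) × (4.3 - 5)/(6 - 5) = -0.045500

P(4.3) = 24×L_0(4.3) + 24×L_1(4.3) + 25×L_2(4.3) + 13×L_3(4.3)
P(4.3) = 24.832000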